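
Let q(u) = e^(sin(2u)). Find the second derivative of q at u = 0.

4

Let u equal the inner series; expand the outer function in u and truncate.
The coefficient of u^2 in the expansion is 2, so q′′(0) = 2! * (2) = 4.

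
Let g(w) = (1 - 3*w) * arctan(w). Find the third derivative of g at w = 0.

Shift and add copies of the series according to the polynomial's terms.
From the series, [w^3] g = -1/3; multiply by 3! = 6 to get -2.

-2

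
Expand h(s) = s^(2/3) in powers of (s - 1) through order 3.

h(1) = 1
h′(1) = 2/3
h′′(1) = -2/9
h′′′(1) = 8/27
The Taylor polynomial is Σ h^(k)(1)/k! · (s - 1)^k.

4*(s - 1)^3/81 - (s - 1)^2/9 + 2*(s - 1)/3 + 1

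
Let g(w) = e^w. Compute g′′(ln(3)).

From the series, [(w - ln(3))^2] g = 3/2; multiply by 2! = 2 to get 3.

3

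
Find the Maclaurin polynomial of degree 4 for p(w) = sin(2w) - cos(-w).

Expand each term separately and add.
p(0) = -1
p′(0) = 2
p′′(0) = 1
p′′′(0) = -8
p^(4)(0) = -1

-w^4/24 - 4*w^3/3 + w^2/2 + 2*w - 1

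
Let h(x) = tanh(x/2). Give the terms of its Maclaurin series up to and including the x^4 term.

Use the known series and substitute for the argument.
h(0) = 0
h′(0) = 1/2
h′′(0) = 0
h′′′(0) = -1/4
h^(4)(0) = 0

-x^3/24 + x/2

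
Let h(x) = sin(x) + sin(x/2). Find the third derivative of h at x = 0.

-9/8

Add the two expansions coefficient-wise.
From the series, [x^3] h = -3/16; multiply by 3! = 6 to get -9/8.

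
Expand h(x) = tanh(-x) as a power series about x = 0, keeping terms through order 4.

x^3/3 - x

h(0) = 0
h′(0) = -1
h′′(0) = 0
h′′′(0) = 2
h^(4)(0) = 0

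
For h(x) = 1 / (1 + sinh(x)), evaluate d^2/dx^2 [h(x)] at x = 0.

Use the geometric series for the reciprocal, then substitute.
From the series, [x^2] h = 1; multiply by 2! = 2 to get 2.

2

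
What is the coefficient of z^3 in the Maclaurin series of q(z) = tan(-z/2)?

[z^0] = 0;  [z^1] = -1/2;  [z^2] = 0;  [z^3] = -1/24.
So c_3 = q′′′(0)/3! = -1/24.

-1/24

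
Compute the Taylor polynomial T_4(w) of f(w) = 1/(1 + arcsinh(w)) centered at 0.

2*w^4/3 - 5*w^3/6 + w^2 - w + 1

Substitute the inner expansion into the outer series and collect powers.
f(0) = 1
f′(0) = -1
f′′(0) = 2
f′′′(0) = -5
f^(4)(0) = 16
The Taylor polynomial is Σ f^(k)(0)/k! · w^k.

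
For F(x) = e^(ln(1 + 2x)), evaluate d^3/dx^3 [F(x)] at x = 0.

Plug the Maclaurin series of the inner function into that of the outer and collect terms.
The coefficient of x^3 in the expansion is 0, so F′′′(0) = 3! * (0) = 0.

0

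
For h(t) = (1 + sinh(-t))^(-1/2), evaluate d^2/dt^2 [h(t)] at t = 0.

3/4

Let u equal the inner series; expand the outer function in u and truncate.
The coefficient of t^2 in the expansion is 3/8, so h′′(0) = 2! * (3/8) = 3/4.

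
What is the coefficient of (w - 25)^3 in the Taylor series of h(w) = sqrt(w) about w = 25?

Compute the successive derivatives at the expansion point and divide by k!.

1/50000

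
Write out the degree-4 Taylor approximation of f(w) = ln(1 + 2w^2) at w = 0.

-2*w^4 + 2*w^2

Differentiate repeatedly and evaluate at the center.
[w^0] = 0;  [w^1] = 0;  [w^2] = 2;  [w^3] = 0;  [w^4] = -2.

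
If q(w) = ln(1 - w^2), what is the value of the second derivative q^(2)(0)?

Apply the Taylor formula c_k = f^(k)(a)/k!.
The coefficient of w^2 in the expansion is -1, so q′′(0) = 2! * (-1) = -2.

-2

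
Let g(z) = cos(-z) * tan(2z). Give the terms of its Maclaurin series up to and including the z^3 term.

5*z^3/3 + 2*z

Take the Cauchy product of the two expansions.
[z^0] = 0;  [z^1] = 2;  [z^2] = 0;  [z^3] = 5/3.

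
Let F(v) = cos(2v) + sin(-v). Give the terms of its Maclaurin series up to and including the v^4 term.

2*v^4/3 + v^3/6 - 2*v^2 - v + 1

Combine the two series term by term.
F(0) = 1
F′(0) = -1
F′′(0) = -4
F′′′(0) = 1
F^(4)(0) = 16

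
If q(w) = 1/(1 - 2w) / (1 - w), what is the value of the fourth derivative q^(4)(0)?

744

Take the Cauchy product of the two expansions.
The coefficient of w^4 in the expansion is 31, so q^(4)(0) = 4! * (31) = 744.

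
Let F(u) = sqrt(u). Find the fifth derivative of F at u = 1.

105/32

From the series, [(u - 1)^5] F = 7/256; multiply by 5! = 120 to get 105/32.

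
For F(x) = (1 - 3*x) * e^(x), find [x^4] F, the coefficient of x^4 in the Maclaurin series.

Distribute the polynomial across the series and collect like powers.
F(0) = 1
F′(0) = -2
F′′(0) = -5
F′′′(0) = -8
F^(4)(0) = -11
The Taylor polynomial is Σ F^(k)(0)/k! · x^k.

-11/24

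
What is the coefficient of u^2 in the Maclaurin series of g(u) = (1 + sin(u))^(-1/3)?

Compose series: expand the inner function first, then feed it into the outer expansion.
g(0) = 1
g′(0) = -1/3
g′′(0) = 4/9
So c_2 = g′′(0)/2! = 2/9.

2/9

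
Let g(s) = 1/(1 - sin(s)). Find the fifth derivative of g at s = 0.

Compose series: expand the inner function first, then feed it into the outer expansion.
The coefficient of s^5 in the expansion is 61/120, so g^(5)(0) = 5! * (61/120) = 61.

61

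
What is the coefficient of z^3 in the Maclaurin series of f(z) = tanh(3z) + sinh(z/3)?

Add the two expansions coefficient-wise.
[z^0] = 0;  [z^1] = 10/3;  [z^2] = 0;  [z^3] = -1457/162.
So c_3 = f′′′(0)/3! = -1457/162.

-1457/162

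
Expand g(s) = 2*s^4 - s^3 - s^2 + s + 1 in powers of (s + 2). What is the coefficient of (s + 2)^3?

-17

Compute the successive derivatives at the expansion point and divide by k!.
[(s + 2)^0] = 35;  [(s + 2)^1] = -71;  [(s + 2)^2] = 53;  [(s + 2)^3] = -17.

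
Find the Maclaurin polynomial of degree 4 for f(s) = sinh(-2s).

-4*s^3/3 - 2*s

[s^0] = 0;  [s^1] = -2;  [s^2] = 0;  [s^3] = -4/3;  [s^4] = 0.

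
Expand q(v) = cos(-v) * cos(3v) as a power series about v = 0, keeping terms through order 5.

Multiply the two series term by term and collect like powers.
[v^0] = 1;  [v^1] = 0;  [v^2] = -5;  [v^3] = 0;  [v^4] = 17/3;  [v^5] = 0.

17*v^4/3 - 5*v^2 + 1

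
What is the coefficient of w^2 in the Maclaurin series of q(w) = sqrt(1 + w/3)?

-1/72

q(0) = 1
q′(0) = 1/6
q′′(0) = -1/36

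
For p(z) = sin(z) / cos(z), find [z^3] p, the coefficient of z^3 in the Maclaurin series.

Divide the numerator series by the denominator series (power-series long division).
p(0) = 0
p′(0) = 1
p′′(0) = 0
p′′′(0) = 2

1/3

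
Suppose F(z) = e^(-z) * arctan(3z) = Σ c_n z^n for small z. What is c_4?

Take the Cauchy product of the two expansions.
F(0) = 0
F′(0) = 3
F′′(0) = -6
F′′′(0) = -45
F^(4)(0) = 204

17/2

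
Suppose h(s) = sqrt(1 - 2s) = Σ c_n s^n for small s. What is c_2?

h(0) = 1
h′(0) = -1
h′′(0) = -1
So c_2 = h′′(0)/2! = -1/2.

-1/2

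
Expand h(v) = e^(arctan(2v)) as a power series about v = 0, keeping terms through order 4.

-14*v^4/3 - 4*v^3/3 + 2*v^2 + 2*v + 1

Substitute the inner expansion into the outer series and collect powers.
h(0) = 1
h′(0) = 2
h′′(0) = 4
h′′′(0) = -8
h^(4)(0) = -112
Then c_k = h^(k)(0)/k! gives each Taylor coefficient.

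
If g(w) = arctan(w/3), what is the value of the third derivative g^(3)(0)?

-2/27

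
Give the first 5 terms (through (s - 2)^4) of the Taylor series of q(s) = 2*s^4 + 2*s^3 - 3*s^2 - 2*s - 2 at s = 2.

2*(s - 2)^4 + 18*(s - 2)^3 + 57*(s - 2)^2 + 74*(s - 2) + 30

q(2) = 30
q′(2) = 74
q′′(2) = 114
q′′′(2) = 108
q^(4)(2) = 48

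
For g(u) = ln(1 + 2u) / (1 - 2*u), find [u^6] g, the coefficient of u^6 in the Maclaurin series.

Multiply the numerator's expansion by the denominator's geometric series.
[u^0] = 0;  [u^1] = 2;  [u^2] = 2;  [u^3] = 20/3;  [u^4] = 28/3;  [u^5] = 376/15;  [u^6] = 592/15.

592/15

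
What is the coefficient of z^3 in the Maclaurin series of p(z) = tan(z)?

p(0) = 0
p′(0) = 1
p′′(0) = 0
p′′′(0) = 2

1/3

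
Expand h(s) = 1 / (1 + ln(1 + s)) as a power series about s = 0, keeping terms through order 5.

Expand as Σ (-1)^k u^k with u equal to the inner function's series.
[s^0] = 1;  [s^1] = -1;  [s^2] = 3/2;  [s^3] = -7/3;  [s^4] = 11/3;  [s^5] = -347/60.

-347*s^5/60 + 11*s^4/3 - 7*s^3/3 + 3*s^2/2 - s + 1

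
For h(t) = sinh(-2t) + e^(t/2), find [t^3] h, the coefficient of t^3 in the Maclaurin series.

-21/16

Expand each term separately and add.
h(0) = 1
h′(0) = -3/2
h′′(0) = 1/4
h′′′(0) = -63/8
Dividing each by k! gives the coefficients c_0, ..., c_3.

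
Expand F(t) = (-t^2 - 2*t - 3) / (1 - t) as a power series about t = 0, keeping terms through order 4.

-6*t^4 - 6*t^3 - 6*t^2 - 5*t - 3

Distribute the polynomial across the series and collect like powers.
F(0) = -3
F′(0) = -5
F′′(0) = -12
F′′′(0) = -36
F^(4)(0) = -144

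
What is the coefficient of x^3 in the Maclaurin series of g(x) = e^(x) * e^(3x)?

32/3

Take the Cauchy product of the two expansions.
g(0) = 1
g′(0) = 4
g′′(0) = 16
g′′′(0) = 64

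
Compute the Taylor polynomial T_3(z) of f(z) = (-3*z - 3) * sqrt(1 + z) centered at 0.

3*z^3/16 - 9*z^2/8 - 9*z/2 - 3

Distribute the polynomial across the series and collect like powers.
[z^0] = -3;  [z^1] = -9/2;  [z^2] = -9/8;  [z^3] = 3/16.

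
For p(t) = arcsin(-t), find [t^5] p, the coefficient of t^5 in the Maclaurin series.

-3/40

[t^0] = 0;  [t^1] = -1;  [t^2] = 0;  [t^3] = -1/6;  [t^4] = 0;  [t^5] = -3/40.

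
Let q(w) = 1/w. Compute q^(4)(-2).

The coefficient of (w + 2)^4 in the expansion is -1/32, so q^(4)(-2) = 4! * (-1/32) = -3/4.

-3/4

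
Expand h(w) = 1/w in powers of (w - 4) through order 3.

-(w - 4)^3/256 + (w - 4)^2/64 - (w - 4)/16 + 1/4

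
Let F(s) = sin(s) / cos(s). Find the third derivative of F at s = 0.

2

Write the quotient as an unknown series and match coefficients against numerator = denominator · series.
The coefficient of s^3 in the expansion is 1/3, so F′′′(0) = 3! * (1/3) = 2.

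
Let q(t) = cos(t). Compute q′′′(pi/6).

1/2

The coefficient of (t - pi/6)^3 in the expansion is 1/12, so q′′′(pi/6) = 3! * (1/12) = 1/2.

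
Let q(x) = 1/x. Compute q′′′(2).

-3/8

Differentiate repeatedly and evaluate at the center.
From the series, [(x - 2)^3] q = -1/16; multiply by 3! = 6 to get -3/8.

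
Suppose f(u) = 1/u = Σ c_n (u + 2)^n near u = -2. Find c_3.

-1/16

Compute the successive derivatives at the expansion point and divide by k!.
f(-2) = -1/2
f′(-2) = -1/4
f′′(-2) = -1/4
f′′′(-2) = -3/8
So c_3 = f′′′(-2)/3! = -1/16.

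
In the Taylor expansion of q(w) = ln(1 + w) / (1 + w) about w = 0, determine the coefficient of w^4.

-25/12

Take the Cauchy product of the two expansions.
[w^0] = 0;  [w^1] = 1;  [w^2] = -3/2;  [w^3] = 11/6;  [w^4] = -25/12.
So c_4 = q^(4)(0)/4! = -25/12.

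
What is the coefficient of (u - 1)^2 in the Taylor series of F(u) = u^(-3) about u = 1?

6

[(u - 1)^0] = 1;  [(u - 1)^1] = -3;  [(u - 1)^2] = 6.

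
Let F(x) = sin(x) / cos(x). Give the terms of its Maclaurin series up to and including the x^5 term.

Divide the numerator series by the denominator series (power-series long division).
F(0) = 0
F′(0) = 1
F′′(0) = 0
F′′′(0) = 2
F^(4)(0) = 0
F^(5)(0) = 16
Dividing each by k! gives the coefficients c_0, ..., c_5.

2*x^5/15 + x^3/3 + x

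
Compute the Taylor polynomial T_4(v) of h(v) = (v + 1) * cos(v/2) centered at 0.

Distribute the polynomial across the series and collect like powers.

v^4/384 - v^3/8 - v^2/8 + v + 1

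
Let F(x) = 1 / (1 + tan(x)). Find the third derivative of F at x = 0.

Use the geometric series for the reciprocal, then substitute.
The coefficient of x^3 in the expansion is -4/3, so F′′′(0) = 3! * (-4/3) = -8.

-8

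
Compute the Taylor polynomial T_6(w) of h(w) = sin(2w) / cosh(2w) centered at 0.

48*w^5/5 - 16*w^3/3 + 2*w

Invert the denominator's series and multiply.
h(0) = 0
h′(0) = 2
h′′(0) = 0
h′′′(0) = -32
h^(4)(0) = 0
h^(5)(0) = 1152
h^(6)(0) = 0
Then c_k = h^(k)(0)/k! gives each Taylor coefficient.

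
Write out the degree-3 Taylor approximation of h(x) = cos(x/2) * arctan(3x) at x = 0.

-75*x^3/8 + 3*x

Expand each factor separately, then convolve coefficients.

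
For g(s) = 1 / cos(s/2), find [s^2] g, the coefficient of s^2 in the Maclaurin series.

1/8

Invert the denominator's series and multiply.
g(0) = 1
g′(0) = 0
g′′(0) = 1/4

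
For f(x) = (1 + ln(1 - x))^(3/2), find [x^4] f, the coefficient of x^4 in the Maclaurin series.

Plug the Maclaurin series of the inner function into that of the outer and collect terms.
f(0) = 1
f′(0) = -3/2
f′′(0) = -3/4
f′′′(0) = -3/8
f^(4)(0) = 33/16
The Taylor polynomial is Σ f^(k)(0)/k! · x^k.

11/128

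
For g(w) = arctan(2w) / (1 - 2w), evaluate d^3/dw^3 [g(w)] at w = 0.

Multiply the two series term by term and collect like powers.
The coefficient of w^3 in the expansion is 16/3, so g′′′(0) = 3! * (16/3) = 32.

32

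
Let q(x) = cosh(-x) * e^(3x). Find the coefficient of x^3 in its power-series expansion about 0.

Write out both Maclaurin series and multiply, keeping only the needed powers.
[x^0] = 1;  [x^1] = 3;  [x^2] = 5;  [x^3] = 6.
So c_3 = q′′′(0)/3! = 6.

6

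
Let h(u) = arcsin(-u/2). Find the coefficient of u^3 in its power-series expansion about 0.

-1/48

Use the known series and substitute for the argument.
[u^0] = 0;  [u^1] = -1/2;  [u^2] = 0;  [u^3] = -1/48.
So c_3 = h′′′(0)/3! = -1/48.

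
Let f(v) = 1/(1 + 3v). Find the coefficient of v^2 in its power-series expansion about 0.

Use the known series and substitute for the argument.

9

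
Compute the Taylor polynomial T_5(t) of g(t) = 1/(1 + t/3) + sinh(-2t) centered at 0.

Combine the two series term by term.
g(0) = 1
g′(0) = -7/3
g′′(0) = 2/9
g′′′(0) = -74/9
g^(4)(0) = 8/27
g^(5)(0) = -2632/81

-329*t^5/1215 + t^4/81 - 37*t^3/27 + t^2/9 - 7*t/3 + 1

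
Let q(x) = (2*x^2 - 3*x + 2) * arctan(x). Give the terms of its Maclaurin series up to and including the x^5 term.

-4*x^5/15 + x^4 + 4*x^3/3 - 3*x^2 + 2*x

Multiply each power in the prefactor through the base expansion.
q(0) = 0
q′(0) = 2
q′′(0) = -6
q′′′(0) = 8
q^(4)(0) = 24
q^(5)(0) = -32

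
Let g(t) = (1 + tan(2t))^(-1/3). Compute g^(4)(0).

9088/81

Let u equal the inner series; expand the outer function in u and truncate.
The coefficient of t^4 in the expansion is 1136/243, so g^(4)(0) = 4! * (1136/243) = 9088/81.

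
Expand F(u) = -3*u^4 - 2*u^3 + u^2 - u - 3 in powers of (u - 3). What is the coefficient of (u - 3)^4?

-3

Apply the Taylor formula c_k = f^(k)(a)/k!.
[(u - 3)^0] = -294;  [(u - 3)^1] = -373;  [(u - 3)^2] = -179;  [(u - 3)^3] = -38;  [(u - 3)^4] = -3.
So c_4 = F^(4)(3)/4! = -3.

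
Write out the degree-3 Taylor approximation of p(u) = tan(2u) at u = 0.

8*u^3/3 + 2*u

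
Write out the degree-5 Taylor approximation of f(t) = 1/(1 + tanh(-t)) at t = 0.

Substitute the inner expansion into the outer series and collect powers.
[t^0] = 1;  [t^1] = 1;  [t^2] = 1;  [t^3] = 2/3;  [t^4] = 1/3;  [t^5] = 2/15.

2*t^5/15 + t^4/3 + 2*t^3/3 + t^2 + t + 1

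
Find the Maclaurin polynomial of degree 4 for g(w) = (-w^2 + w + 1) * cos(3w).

63*w^4/8 - 9*w^3/2 - 11*w^2/2 + w + 1

Multiply each power in the prefactor through the base expansion.
g(0) = 1
g′(0) = 1
g′′(0) = -11
g′′′(0) = -27
g^(4)(0) = 189
Dividing each by k! gives the coefficients c_0, ..., c_4.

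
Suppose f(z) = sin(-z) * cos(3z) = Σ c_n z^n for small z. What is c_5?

-62/15

Expand each factor separately, then convolve coefficients.
[z^0] = 0;  [z^1] = -1;  [z^2] = 0;  [z^3] = 14/3;  [z^4] = 0;  [z^5] = -62/15.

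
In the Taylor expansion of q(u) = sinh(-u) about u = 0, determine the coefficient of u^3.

c_3 = q′′′(0)/3! = -1/6.

-1/6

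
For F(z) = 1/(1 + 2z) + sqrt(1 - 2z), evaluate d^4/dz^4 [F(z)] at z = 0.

Expand each term separately and add.
From the series, [z^4] F = 123/8; multiply by 4! = 24 to get 369.

369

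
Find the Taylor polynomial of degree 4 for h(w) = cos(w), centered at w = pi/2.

h(pi/2) = 0
h′(pi/2) = -1
h′′(pi/2) = 0
h′′′(pi/2) = 1
h^(4)(pi/2) = 0

(w - pi/2)^3/6 - (w - pi/2)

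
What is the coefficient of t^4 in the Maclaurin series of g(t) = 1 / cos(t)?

Divide the numerator series by the denominator series (power-series long division).

5/24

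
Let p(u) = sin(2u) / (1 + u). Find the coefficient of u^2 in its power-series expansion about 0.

-2

Multiply the two series term by term and collect like powers.
[u^0] = 0;  [u^1] = 2;  [u^2] = -2.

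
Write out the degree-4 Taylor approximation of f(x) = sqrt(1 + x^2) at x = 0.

f(0) = 1
f′(0) = 0
f′′(0) = 1
f′′′(0) = 0
f^(4)(0) = -3

-x^4/8 + x^2/2 + 1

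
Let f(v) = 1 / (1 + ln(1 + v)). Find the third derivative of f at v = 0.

Expand as Σ (-1)^k u^k with u equal to the inner function's series.
The coefficient of v^3 in the expansion is -7/3, so f′′′(0) = 3! * (-7/3) = -14.

-14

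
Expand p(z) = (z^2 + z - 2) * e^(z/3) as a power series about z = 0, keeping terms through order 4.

Multiply each power in the prefactor through the base expansion.
[z^0] = -2;  [z^1] = 1/3;  [z^2] = 11/9;  [z^3] = 61/162;  [z^4] = 59/972.

59*z^4/972 + 61*z^3/162 + 11*z^2/9 + z/3 - 2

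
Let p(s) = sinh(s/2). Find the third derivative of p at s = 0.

1/8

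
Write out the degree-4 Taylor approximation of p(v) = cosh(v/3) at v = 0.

[v^0] = 1;  [v^1] = 0;  [v^2] = 1/18;  [v^3] = 0;  [v^4] = 1/1944.

v^4/1944 + v^2/18 + 1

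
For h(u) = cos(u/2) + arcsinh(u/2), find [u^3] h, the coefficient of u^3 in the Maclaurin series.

Expand each term separately and add.
h(0) = 1
h′(0) = 1/2
h′′(0) = -1/4
h′′′(0) = -1/8
Then c_k = h^(k)(0)/k! gives each Taylor coefficient.

-1/48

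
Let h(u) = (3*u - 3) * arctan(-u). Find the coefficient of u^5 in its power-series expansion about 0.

Distribute the polynomial across the series and collect like powers.
h(0) = 0
h′(0) = 3
h′′(0) = -6
h′′′(0) = -6
h^(4)(0) = 24
h^(5)(0) = 72
So c_5 = h^(5)(0)/5! = 3/5.

3/5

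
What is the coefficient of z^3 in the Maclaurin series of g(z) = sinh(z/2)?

1/48

Compute the successive derivatives at the expansion point and divide by k!.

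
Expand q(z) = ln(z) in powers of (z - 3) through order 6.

Compute the successive derivatives at the expansion point and divide by k!.
q(3) = ln(3)
q′(3) = 1/3
q′′(3) = -1/9
q′′′(3) = 2/27
q^(4)(3) = -2/27
q^(5)(3) = 8/81
q^(6)(3) = -40/243

-(z - 3)^6/4374 + (z - 3)^5/1215 - (z - 3)^4/324 + (z - 3)^3/81 - (z - 3)^2/18 + (z - 3)/3 + ln(3)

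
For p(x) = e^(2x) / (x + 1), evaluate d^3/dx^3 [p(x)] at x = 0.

Multiply the numerator's expansion by the denominator's geometric series.
From the series, [x^3] p = 1/3; multiply by 3! = 6 to get 2.

2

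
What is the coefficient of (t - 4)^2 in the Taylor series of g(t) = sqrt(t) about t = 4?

g(4) = 2
g′(4) = 1/4
g′′(4) = -1/32
The Taylor polynomial is Σ g^(k)(4)/k! · (t - 4)^k.

-1/64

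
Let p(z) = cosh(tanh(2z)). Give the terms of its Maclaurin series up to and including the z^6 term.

Compose series: expand the inner function first, then feed it into the outer expansion.
p(0) = 1
p′(0) = 0
p′′(0) = 4
p′′′(0) = 0
p^(4)(0) = -112
p^(5)(0) = 0
p^(6)(0) = 6208

388*z^6/45 - 14*z^4/3 + 2*z^2 + 1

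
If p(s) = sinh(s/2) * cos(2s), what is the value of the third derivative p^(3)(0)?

Take the Cauchy product of the two expansions.
From the series, [s^3] p = -47/48; multiply by 3! = 6 to get -47/8.

-47/8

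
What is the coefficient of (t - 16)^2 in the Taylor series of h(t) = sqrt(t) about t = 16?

-1/512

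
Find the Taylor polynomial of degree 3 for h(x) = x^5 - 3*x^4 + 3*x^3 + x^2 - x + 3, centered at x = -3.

h(-3) = -552
h′(-3) = 803
h′′(-3) = -916
h′′′(-3) = 774

129*(x + 3)^3 - 458*(x + 3)^2 + 803*(x + 3) - 552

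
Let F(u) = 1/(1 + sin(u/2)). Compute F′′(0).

1/2

Let u equal the inner series; expand the outer function in u and truncate.
From the series, [u^2] F = 1/4; multiply by 2! = 2 to get 1/2.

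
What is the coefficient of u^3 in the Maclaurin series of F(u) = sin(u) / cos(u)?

Write the quotient as an unknown series and match coefficients against numerator = denominator · series.
So c_3 = F′′′(0)/3! = 1/3.

1/3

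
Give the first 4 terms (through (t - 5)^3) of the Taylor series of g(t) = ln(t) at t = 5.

g(5) = ln(5)
g′(5) = 1/5
g′′(5) = -1/25
g′′′(5) = 2/125

(t - 5)^3/375 - (t - 5)^2/50 + (t - 5)/5 + ln(5)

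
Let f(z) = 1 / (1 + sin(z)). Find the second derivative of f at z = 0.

Write 1/(1+u) = 1 - u + u^2 - u^3 + ... and substitute the series for u.
From the series, [z^2] f = 1; multiply by 2! = 2 to get 2.

2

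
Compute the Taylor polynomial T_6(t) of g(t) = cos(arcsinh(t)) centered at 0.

-17*t^6/144 + 5*t^4/24 - t^2/2 + 1

Plug the Maclaurin series of the inner function into that of the outer and collect terms.
g(0) = 1
g′(0) = 0
g′′(0) = -1
g′′′(0) = 0
g^(4)(0) = 5
g^(5)(0) = 0
g^(6)(0) = -85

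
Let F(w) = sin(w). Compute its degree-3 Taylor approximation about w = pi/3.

-(w - pi/3)^3/12 - sqrt(3)*(w - pi/3)^2/4 + (w - pi/3)/2 + sqrt(3)/2

F(pi/3) = sqrt(3)/2
F′(pi/3) = 1/2
F′′(pi/3) = -sqrt(3)/2
F′′′(pi/3) = -1/2
Then c_k = F^(k)(pi/3)/k! gives each Taylor coefficient.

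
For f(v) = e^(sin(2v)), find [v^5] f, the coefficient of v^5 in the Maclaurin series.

Let u equal the inner series; expand the outer function in u and truncate.
f(0) = 1
f′(0) = 2
f′′(0) = 4
f′′′(0) = 0
f^(4)(0) = -48
f^(5)(0) = -256
Then c_k = f^(k)(0)/k! gives each Taylor coefficient.

-32/15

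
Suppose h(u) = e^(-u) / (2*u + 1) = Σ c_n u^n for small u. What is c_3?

-79/6

Expand 1/(denominator) as a geometric series and multiply by the numerator's series.
h(0) = 1
h′(0) = -3
h′′(0) = 13
h′′′(0) = -79
So c_3 = h′′′(0)/3! = -79/6.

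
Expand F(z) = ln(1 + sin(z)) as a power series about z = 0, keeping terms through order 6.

-z^6/45 + z^5/24 - z^4/12 + z^3/6 - z^2/2 + z

Substitute the inner expansion into the outer series and collect powers.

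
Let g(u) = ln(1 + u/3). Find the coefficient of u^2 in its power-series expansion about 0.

-1/18

Compute the successive derivatives at the expansion point and divide by k!.
[u^0] = 0;  [u^1] = 1/3;  [u^2] = -1/18.
So c_2 = g′′(0)/2! = -1/18.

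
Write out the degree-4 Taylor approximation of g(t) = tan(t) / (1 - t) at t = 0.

4*t^4/3 + 4*t^3/3 + t^2 + t

Take the Cauchy product of the two expansions.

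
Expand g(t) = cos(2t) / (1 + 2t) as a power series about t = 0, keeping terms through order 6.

1556*t^6/45 - 52*t^5/3 + 26*t^4/3 - 4*t^3 + 2*t^2 - 2*t + 1

Expand each factor separately, then convolve coefficients.
g(0) = 1
g′(0) = -2
g′′(0) = 4
g′′′(0) = -24
g^(4)(0) = 208
g^(5)(0) = -2080
g^(6)(0) = 24896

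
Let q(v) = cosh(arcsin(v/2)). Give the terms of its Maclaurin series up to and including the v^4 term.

Substitute the inner expansion into the outer series and collect powers.
q(0) = 1
q′(0) = 0
q′′(0) = 1/4
q′′′(0) = 0
q^(4)(0) = 5/16
Dividing each by k! gives the coefficients c_0, ..., c_4.

5*v^4/384 + v^2/8 + 1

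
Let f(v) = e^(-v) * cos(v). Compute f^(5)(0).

4

Write out both Maclaurin series and multiply, keeping only the needed powers.
From the series, [v^5] f = 1/30; multiply by 5! = 120 to get 4.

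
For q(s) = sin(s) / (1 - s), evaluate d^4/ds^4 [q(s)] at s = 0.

20

Expand 1/(denominator) as a geometric series and multiply by the numerator's series.
From the series, [s^4] q = 5/6; multiply by 4! = 24 to get 20.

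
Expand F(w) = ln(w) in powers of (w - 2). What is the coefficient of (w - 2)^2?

[(w - 2)^0] = ln(2);  [(w - 2)^1] = 1/2;  [(w - 2)^2] = -1/8.
So c_2 = F′′(2)/2! = -1/8.

-1/8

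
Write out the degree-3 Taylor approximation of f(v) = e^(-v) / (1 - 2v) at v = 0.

29*v^3/6 + 5*v^2/2 + v + 1

Take the Cauchy product of the two expansions.
f(0) = 1
f′(0) = 1
f′′(0) = 5
f′′′(0) = 29
The Taylor polynomial is Σ f^(k)(0)/k! · v^k.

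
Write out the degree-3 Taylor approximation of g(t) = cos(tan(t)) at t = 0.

1 - t^2/2

Plug the Maclaurin series of the inner function into that of the outer and collect terms.
[t^0] = 1;  [t^1] = 0;  [t^2] = -1/2;  [t^3] = 0.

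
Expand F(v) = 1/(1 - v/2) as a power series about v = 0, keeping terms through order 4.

Use the known series and substitute for the argument.

v^4/16 + v^3/8 + v^2/4 + v/2 + 1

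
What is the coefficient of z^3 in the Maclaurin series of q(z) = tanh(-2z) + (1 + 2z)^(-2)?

-88/3

Expand each term separately and add.
So c_3 = q′′′(0)/3! = -88/3.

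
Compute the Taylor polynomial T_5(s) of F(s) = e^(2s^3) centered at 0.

[s^0] = 1;  [s^1] = 0;  [s^2] = 0;  [s^3] = 2;  [s^4] = 0;  [s^5] = 0.

2*s^3 + 1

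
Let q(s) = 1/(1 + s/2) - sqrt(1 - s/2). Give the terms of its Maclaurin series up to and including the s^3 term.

-15*s^3/128 + 9*s^2/32 - s/4

Expand each term separately and add.
q(0) = 0
q′(0) = -1/4
q′′(0) = 9/16
q′′′(0) = -45/64
Then c_k = q^(k)(0)/k! gives each Taylor coefficient.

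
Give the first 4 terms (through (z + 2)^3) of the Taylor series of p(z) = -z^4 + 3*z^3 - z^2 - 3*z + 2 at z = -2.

11*(z + 2)^3 - 43*(z + 2)^2 + 69*(z + 2) - 36

Use the known series and substitute for the argument.
p(-2) = -36
p′(-2) = 69
p′′(-2) = -86
p′′′(-2) = 66
The Taylor polynomial is Σ p^(k)(-2)/k! · (z + 2)^k.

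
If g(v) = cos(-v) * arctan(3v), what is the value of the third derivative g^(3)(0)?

-63

Multiply the two series term by term and collect like powers.
The coefficient of v^3 in the expansion is -21/2, so g′′′(0) = 3! * (-21/2) = -63.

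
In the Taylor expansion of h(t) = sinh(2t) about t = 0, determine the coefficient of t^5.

h(0) = 0
h′(0) = 2
h′′(0) = 0
h′′′(0) = 8
h^(4)(0) = 0
h^(5)(0) = 32
Then c_k = h^(k)(0)/k! gives each Taylor coefficient.

4/15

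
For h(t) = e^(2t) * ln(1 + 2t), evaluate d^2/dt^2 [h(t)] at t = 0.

Take the Cauchy product of the two expansions.
From the series, [t^2] h = 2; multiply by 2! = 2 to get 4.

4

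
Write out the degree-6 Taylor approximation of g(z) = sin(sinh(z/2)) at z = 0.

Let u equal the inner series; expand the outer function in u and truncate.
g(0) = 0
g′(0) = 1/2
g′′(0) = 0
g′′′(0) = 0
g^(4)(0) = 0
g^(5)(0) = -1/4
g^(6)(0) = 0

-z^5/480 + z/2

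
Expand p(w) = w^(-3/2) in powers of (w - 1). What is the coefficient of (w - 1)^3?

-35/16

p(1) = 1
p′(1) = -3/2
p′′(1) = 15/4
p′′′(1) = -105/8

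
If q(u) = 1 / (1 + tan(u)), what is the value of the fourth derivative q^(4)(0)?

Write 1/(1+u) = 1 - u + u^2 - u^3 + ... and substitute the series for u.
The coefficient of u^4 in the expansion is 5/3, so q^(4)(0) = 4! * (5/3) = 40.

40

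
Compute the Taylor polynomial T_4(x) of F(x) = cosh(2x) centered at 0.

2*x^4/3 + 2*x^2 + 1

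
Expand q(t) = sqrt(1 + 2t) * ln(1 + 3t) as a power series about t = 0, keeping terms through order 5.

789*t^5/40 - 15*t^4/2 + 3*t^3 - 3*t^2/2 + 3*t

Take the Cauchy product of the two expansions.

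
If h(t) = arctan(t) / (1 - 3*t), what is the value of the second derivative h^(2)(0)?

6

Expand 1/(denominator) as a geometric series and multiply by the numerator's series.
The coefficient of t^2 in the expansion is 3, so h′′(0) = 2! * (3) = 6.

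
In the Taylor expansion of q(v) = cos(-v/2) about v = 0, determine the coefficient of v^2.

-1/8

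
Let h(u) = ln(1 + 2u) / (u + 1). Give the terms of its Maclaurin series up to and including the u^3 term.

Multiply the numerator's expansion by the denominator's geometric series.
h(0) = 0
h′(0) = 2
h′′(0) = -8
h′′′(0) = 40

20*u^3/3 - 4*u^2 + 2*u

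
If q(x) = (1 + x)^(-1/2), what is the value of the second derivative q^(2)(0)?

3/4

Apply the Taylor formula c_k = f^(k)(a)/k!.
The coefficient of x^2 in the expansion is 3/8, so q′′(0) = 2! * (3/8) = 3/4.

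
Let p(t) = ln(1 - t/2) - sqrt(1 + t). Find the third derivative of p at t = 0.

Expand each term separately and add.
The coefficient of t^3 in the expansion is -5/48, so p′′′(0) = 3! * (-5/48) = -5/8.

-5/8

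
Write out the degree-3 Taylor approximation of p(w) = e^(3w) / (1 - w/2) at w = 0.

61*w^3/8 + 25*w^2/4 + 7*w/2 + 1

Expand each factor separately, then convolve coefficients.
p(0) = 1
p′(0) = 7/2
p′′(0) = 25/2
p′′′(0) = 183/4
Dividing each by k! gives the coefficients c_0, ..., c_3.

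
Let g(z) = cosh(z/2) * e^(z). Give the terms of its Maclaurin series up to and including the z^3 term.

7*z^3/24 + 5*z^2/8 + z + 1

Expand each factor separately, then convolve coefficients.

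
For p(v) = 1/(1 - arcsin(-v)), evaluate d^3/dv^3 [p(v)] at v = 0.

-7

Substitute the inner expansion into the outer series and collect powers.
The coefficient of v^3 in the expansion is -7/6, so p′′′(0) = 3! * (-7/6) = -7.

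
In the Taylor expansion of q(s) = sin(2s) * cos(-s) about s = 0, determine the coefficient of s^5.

Write out both Maclaurin series and multiply, keeping only the needed powers.
q(0) = 0
q′(0) = 2
q′′(0) = 0
q′′′(0) = -14
q^(4)(0) = 0
q^(5)(0) = 122
So c_5 = q^(5)(0)/5! = 61/60.

61/60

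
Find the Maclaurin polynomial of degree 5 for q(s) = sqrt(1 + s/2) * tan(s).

Take the Cauchy product of the two expansions.
q(0) = 0
q′(0) = 1
q′′(0) = 1/2
q′′′(0) = 29/16
q^(4)(0) = 35/16
q^(5)(0) = 3701/256
Dividing each by k! gives the coefficients c_0, ..., c_5.

3701*s^5/30720 + 35*s^4/384 + 29*s^3/96 + s^2/4 + s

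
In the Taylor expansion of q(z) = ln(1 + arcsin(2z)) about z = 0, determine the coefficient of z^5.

Plug the Maclaurin series of the inner function into that of the outer and collect terms.
q(0) = 0
q′(0) = 2
q′′(0) = -4
q′′′(0) = 24
q^(4)(0) = -160
q^(5)(0) = 1696
So c_5 = q^(5)(0)/5! = 212/15.

212/15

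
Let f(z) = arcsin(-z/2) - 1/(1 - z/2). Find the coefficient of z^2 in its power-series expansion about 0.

Combine the two series term by term.
[z^0] = -1;  [z^1] = -1;  [z^2] = -1/4.

-1/4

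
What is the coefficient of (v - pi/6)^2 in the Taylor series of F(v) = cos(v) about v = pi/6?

Differentiate repeatedly and evaluate at the center.
F(pi/6) = sqrt(3)/2
F′(pi/6) = -1/2
F′′(pi/6) = -sqrt(3)/2
So c_2 = F′′(pi/6)/2! = -sqrt(3)/4.

-sqrt(3)/4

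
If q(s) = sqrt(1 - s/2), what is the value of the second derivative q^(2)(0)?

-1/16

The coefficient of s^2 in the expansion is -1/32, so q′′(0) = 2! * (-1/32) = -1/16.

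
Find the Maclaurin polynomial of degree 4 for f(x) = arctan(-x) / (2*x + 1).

Multiply the numerator's expansion by the denominator's geometric series.
f(0) = 0
f′(0) = -1
f′′(0) = 4
f′′′(0) = -22
f^(4)(0) = 176

22*x^4/3 - 11*x^3/3 + 2*x^2 - x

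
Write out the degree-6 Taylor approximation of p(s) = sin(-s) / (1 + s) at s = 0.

101*s^6/120 - 101*s^5/120 + 5*s^4/6 - 5*s^3/6 + s^2 - s

Multiply the two series term by term and collect like powers.
p(0) = 0
p′(0) = -1
p′′(0) = 2
p′′′(0) = -5
p^(4)(0) = 20
p^(5)(0) = -101
p^(6)(0) = 606
Then c_k = p^(k)(0)/k! gives each Taylor coefficient.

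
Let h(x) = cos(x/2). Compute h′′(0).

-1/4

Apply the Taylor formula c_k = f^(k)(a)/k!.
The coefficient of x^2 in the expansion is -1/8, so h′′(0) = 2! * (-1/8) = -1/4.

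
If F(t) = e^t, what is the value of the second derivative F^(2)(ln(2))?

Use the known series and substitute for the argument.
The coefficient of (t - ln(2))^2 in the expansion is 1, so F′′(ln(2)) = 2! * (1) = 2.

2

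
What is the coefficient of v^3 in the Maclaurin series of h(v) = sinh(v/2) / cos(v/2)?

Invert the denominator's series and multiply.
[v^0] = 0;  [v^1] = 1/2;  [v^2] = 0;  [v^3] = 1/12.
So c_3 = h′′′(0)/3! = 1/12.

1/12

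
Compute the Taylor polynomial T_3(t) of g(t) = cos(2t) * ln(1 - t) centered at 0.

5*t^3/3 - t^2/2 - t

Take the Cauchy product of the two expansions.
g(0) = 0
g′(0) = -1
g′′(0) = -1
g′′′(0) = 10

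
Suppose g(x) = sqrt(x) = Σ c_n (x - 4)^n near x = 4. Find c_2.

-1/64

[(x - 4)^0] = 2;  [(x - 4)^1] = 1/4;  [(x - 4)^2] = -1/64.
So c_2 = g′′(4)/2! = -1/64.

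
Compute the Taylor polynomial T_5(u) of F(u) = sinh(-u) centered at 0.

F(0) = 0
F′(0) = -1
F′′(0) = 0
F′′′(0) = -1
F^(4)(0) = 0
F^(5)(0) = -1
The Taylor polynomial is Σ F^(k)(0)/k! · u^k.

-u^5/120 - u^3/6 - u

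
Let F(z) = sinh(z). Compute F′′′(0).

Compute the successive derivatives at the expansion point and divide by k!.
The coefficient of z^3 in the expansion is 1/6, so F′′′(0) = 3! * (1/6) = 1.

1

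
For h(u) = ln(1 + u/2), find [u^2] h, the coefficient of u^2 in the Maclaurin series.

h(0) = 0
h′(0) = 1/2
h′′(0) = -1/4
The Taylor polynomial is Σ h^(k)(0)/k! · u^k.

-1/8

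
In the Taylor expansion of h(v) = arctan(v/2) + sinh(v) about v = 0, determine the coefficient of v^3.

Add the two expansions coefficient-wise.
[v^0] = 0;  [v^1] = 3/2;  [v^2] = 0;  [v^3] = 1/8.
So c_3 = h′′′(0)/3! = 1/8.

1/8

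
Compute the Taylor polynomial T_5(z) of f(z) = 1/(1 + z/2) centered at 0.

-z^5/32 + z^4/16 - z^3/8 + z^2/4 - z/2 + 1

[z^0] = 1;  [z^1] = -1/2;  [z^2] = 1/4;  [z^3] = -1/8;  [z^4] = 1/16;  [z^5] = -1/32.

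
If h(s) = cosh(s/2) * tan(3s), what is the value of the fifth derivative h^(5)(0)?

Write out both Maclaurin series and multiply, keeping only the needed powers.
The coefficient of s^5 in the expansion is 21461/640, so h^(5)(0) = 5! * (21461/640) = 64383/16.

64383/16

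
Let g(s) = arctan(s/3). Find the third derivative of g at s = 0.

From the series, [s^3] g = -1/81; multiply by 3! = 6 to get -2/27.

-2/27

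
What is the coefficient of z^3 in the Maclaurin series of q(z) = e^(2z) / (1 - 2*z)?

64/3

Expand 1/(denominator) as a geometric series and multiply by the numerator's series.
q(0) = 1
q′(0) = 4
q′′(0) = 20
q′′′(0) = 128
Dividing each by k! gives the coefficients c_0, ..., c_3.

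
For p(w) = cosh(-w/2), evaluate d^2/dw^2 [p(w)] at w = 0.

1/4

From the series, [w^2] p = 1/8; multiply by 2! = 2 to get 1/4.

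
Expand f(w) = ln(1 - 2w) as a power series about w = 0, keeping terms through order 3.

[w^0] = 0;  [w^1] = -2;  [w^2] = -2;  [w^3] = -8/3.

-8*w^3/3 - 2*w^2 - 2*w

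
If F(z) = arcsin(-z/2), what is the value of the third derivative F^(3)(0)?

The coefficient of z^3 in the expansion is -1/48, so F′′′(0) = 3! * (-1/48) = -1/8.

-1/8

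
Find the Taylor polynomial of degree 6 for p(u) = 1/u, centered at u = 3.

p(3) = 1/3
p′(3) = -1/9
p′′(3) = 2/27
p′′′(3) = -2/27
p^(4)(3) = 8/81
p^(5)(3) = -40/243
p^(6)(3) = 80/243

(u - 3)^6/2187 - (u - 3)^5/729 + (u - 3)^4/243 - (u - 3)^3/81 + (u - 3)^2/27 - (u - 3)/9 + 1/3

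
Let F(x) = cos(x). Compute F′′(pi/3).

-1/2

The coefficient of (x - pi/3)^2 in the expansion is -1/4, so F′′(pi/3) = 2! * (-1/4) = -1/2.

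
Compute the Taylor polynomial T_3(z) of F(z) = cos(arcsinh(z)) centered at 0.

1 - z^2/2

Let u equal the inner series; expand the outer function in u and truncate.
F(0) = 1
F′(0) = 0
F′′(0) = -1
F′′′(0) = 0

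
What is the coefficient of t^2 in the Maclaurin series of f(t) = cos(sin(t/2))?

Compose series: expand the inner function first, then feed it into the outer expansion.
So c_2 = f′′(0)/2! = -1/8.

-1/8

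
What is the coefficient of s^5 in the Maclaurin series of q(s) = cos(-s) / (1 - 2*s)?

Multiply the numerator's expansion by the denominator's geometric series.
q(0) = 1
q′(0) = 2
q′′(0) = 7
q′′′(0) = 42
q^(4)(0) = 337
q^(5)(0) = 3370
The Taylor polynomial is Σ q^(k)(0)/k! · s^k.

337/12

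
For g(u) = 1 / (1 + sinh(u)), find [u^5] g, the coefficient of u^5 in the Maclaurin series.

Expand as Σ (-1)^k u^k with u equal to the inner function's series.

-181/120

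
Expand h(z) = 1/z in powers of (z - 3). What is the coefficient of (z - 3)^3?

-1/81

Differentiate repeatedly and evaluate at the center.
h(3) = 1/3
h′(3) = -1/9
h′′(3) = 2/27
h′′′(3) = -2/27
The Taylor polynomial is Σ h^(k)(3)/k! · (z - 3)^k.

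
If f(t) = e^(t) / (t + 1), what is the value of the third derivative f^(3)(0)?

Expand 1/(denominator) as a geometric series and multiply by the numerator's series.
From the series, [t^3] f = -1/3; multiply by 3! = 6 to get -2.

-2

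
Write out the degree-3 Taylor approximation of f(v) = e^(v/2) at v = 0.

f(0) = 1
f′(0) = 1/2
f′′(0) = 1/4
f′′′(0) = 1/8
The Taylor polynomial is Σ f^(k)(0)/k! · v^k.

v^3/48 + v^2/8 + v/2 + 1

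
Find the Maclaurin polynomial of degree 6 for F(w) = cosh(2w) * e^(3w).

Multiply the two series term by term and collect like powers.
[w^0] = 1;  [w^1] = 3;  [w^2] = 13/2;  [w^3] = 21/2;  [w^4] = 313/24;  [w^5] = 521/40;  [w^6] = 7813/720.

7813*w^6/720 + 521*w^5/40 + 313*w^4/24 + 21*w^3/2 + 13*w^2/2 + 3*w + 1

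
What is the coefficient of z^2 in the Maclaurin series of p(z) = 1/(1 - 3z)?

9

p(0) = 1
p′(0) = 3
p′′(0) = 18
Dividing each by k! gives the coefficients c_0, ..., c_2.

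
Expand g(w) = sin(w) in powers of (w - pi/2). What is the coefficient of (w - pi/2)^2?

Differentiate repeatedly and evaluate at the center.
[(w - pi/2)^0] = 1;  [(w - pi/2)^1] = 0;  [(w - pi/2)^2] = -1/2.

-1/2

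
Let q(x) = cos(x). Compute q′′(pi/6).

-sqrt(3)/2

The coefficient of (x - pi/6)^2 in the expansion is -sqrt(3)/4, so q′′(pi/6) = 2! * (-sqrt(3)/4) = -sqrt(3)/2.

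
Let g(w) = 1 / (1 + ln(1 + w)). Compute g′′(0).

Expand as Σ (-1)^k u^k with u equal to the inner function's series.
From the series, [w^2] g = 3/2; multiply by 2! = 2 to get 3.

3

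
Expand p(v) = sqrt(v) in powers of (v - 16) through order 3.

(v - 16)^3/16384 - (v - 16)^2/512 + (v - 16)/8 + 4

p(16) = 4
p′(16) = 1/8
p′′(16) = -1/256
p′′′(16) = 3/8192
The Taylor polynomial is Σ p^(k)(16)/k! · (v - 16)^k.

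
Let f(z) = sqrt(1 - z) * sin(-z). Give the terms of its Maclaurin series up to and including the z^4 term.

-z^4/48 + 7*z^3/24 + z^2/2 - z

Take the Cauchy product of the two expansions.
f(0) = 0
f′(0) = -1
f′′(0) = 1
f′′′(0) = 7/4
f^(4)(0) = -1/2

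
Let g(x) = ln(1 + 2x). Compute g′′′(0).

Use the known series and substitute for the argument.
The coefficient of x^3 in the expansion is 8/3, so g′′′(0) = 3! * (8/3) = 16.

16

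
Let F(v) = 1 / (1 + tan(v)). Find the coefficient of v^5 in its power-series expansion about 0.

Expand as Σ (-1)^k u^k with u equal to the inner function's series.
[v^0] = 1;  [v^1] = -1;  [v^2] = 1;  [v^3] = -4/3;  [v^4] = 5/3;  [v^5] = -32/15.

-32/15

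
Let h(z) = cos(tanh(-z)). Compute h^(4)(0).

Compose series: expand the inner function first, then feed it into the outer expansion.
From the series, [z^4] h = 3/8; multiply by 4! = 24 to get 9.

9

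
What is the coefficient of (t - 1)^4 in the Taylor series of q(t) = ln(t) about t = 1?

[(t - 1)^0] = 0;  [(t - 1)^1] = 1;  [(t - 1)^2] = -1/2;  [(t - 1)^3] = 1/3;  [(t - 1)^4] = -1/4.
So c_4 = q^(4)(1)/4! = -1/4.

-1/4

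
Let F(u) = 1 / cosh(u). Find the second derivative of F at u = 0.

-1

Invert the denominator's series and multiply.
The coefficient of u^2 in the expansion is -1/2, so F′′(0) = 2! * (-1/2) = -1.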